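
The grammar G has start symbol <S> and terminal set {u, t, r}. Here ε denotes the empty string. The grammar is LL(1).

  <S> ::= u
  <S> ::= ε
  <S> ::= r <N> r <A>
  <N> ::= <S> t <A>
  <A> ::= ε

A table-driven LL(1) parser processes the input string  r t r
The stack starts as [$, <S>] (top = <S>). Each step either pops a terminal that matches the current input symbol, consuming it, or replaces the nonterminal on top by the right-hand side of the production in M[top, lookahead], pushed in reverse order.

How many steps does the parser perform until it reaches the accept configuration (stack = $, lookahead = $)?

     Stack              Input    Action
  1  $ <S>              r t r $  expand <S> ::= r <N> r <A>
  2  $ <A> r <N> r      r t r $  match r
  3  $ <A> r <N>        t r $    expand <N> ::= <S> t <A>
  4  $ <A> r <A> t <S>  t r $    expand <S> ::= ε
  5  $ <A> r <A> t      t r $    match t
  6  $ <A> r <A>        r $      expand <A> ::= ε
  7  $ <A> r            r $      match r
  8  $ <A>              $        expand <A> ::= ε
Accept reached after 8 steps.

8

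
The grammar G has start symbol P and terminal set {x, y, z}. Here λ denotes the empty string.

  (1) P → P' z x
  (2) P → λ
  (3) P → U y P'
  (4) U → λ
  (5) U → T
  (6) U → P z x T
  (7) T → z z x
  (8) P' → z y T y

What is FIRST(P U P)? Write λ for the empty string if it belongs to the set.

FIRST(T): from T→z z x we get {z}. So FIRST(T) = {z}.
FIRST(P'): from P'→z y T y we get {z}. So FIRST(P') = {z}.
FIRST(P): from P→P' z x we get {z}; from P→λ we get {λ}; from P→U y P' we get {y, z}. So FIRST(P) = {λ, y, z}.
FIRST(U): from U→λ we get {λ}; from U→T we get {z}; from U→P z x T we get {y, z}. So FIRST(U) = {λ, y, z}.
FIRST(P U P): take FIRST of each symbol in turn, carrying on past any symbol whose FIRST contains λ; result {λ, y, z}.

{λ, y, z}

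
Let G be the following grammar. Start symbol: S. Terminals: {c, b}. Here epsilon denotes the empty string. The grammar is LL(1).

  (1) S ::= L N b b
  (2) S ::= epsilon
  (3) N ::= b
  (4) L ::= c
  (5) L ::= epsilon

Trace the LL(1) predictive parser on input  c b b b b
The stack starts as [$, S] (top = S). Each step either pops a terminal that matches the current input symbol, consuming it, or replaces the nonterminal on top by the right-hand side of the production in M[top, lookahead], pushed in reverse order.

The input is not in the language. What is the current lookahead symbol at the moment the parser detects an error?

     Stack      Input        Action
  1  $ S        c b b b b $  expand S ::= L N b b
  2  $ b b N L  c b b b b $  expand L ::= c
  3  $ b b N c  c b b b b $  match c
  4  $ b b N    b b b b $    expand N ::= b
  5  $ b b b    b b b b $    match b
  6  $ b b      b b b $      match b
  7  $ b        b b $        match b
  8  $          b $          error: stack empty but input remains

b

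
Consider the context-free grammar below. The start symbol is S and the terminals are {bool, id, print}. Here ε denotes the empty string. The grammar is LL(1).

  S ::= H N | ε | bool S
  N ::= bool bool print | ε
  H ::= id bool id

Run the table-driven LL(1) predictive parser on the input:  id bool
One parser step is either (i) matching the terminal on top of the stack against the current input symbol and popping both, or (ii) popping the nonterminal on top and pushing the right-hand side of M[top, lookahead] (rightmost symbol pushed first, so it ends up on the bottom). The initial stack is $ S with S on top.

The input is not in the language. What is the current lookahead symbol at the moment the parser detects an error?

$

     Stack           Input      Action
  1  $ S             id bool $  expand S ::= H N
  2  $ N H           id bool $  expand H ::= id bool id
  3  $ N id bool id  id bool $  match id
  4  $ N id bool     bool $     match bool
  5  $ N id          $          error: top is terminal id but lookahead is $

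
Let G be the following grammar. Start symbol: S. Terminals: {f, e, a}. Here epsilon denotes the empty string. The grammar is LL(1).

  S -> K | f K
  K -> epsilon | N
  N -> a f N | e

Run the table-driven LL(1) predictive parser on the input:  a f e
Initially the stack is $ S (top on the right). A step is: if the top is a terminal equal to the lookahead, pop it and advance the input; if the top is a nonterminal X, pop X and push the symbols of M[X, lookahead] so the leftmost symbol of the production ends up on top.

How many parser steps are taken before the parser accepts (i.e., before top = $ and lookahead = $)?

     Stack    Input    Action
  1  $ S      a f e $  expand S -> K
  2  $ K      a f e $  expand K -> N
  3  $ N      a f e $  expand N -> a f N
  4  $ N f a  a f e $  match a
  5  $ N f    f e $    match f
  6  $ N      e $      expand N -> e
  7  $ e      e $      match e
Accept reached after 7 steps.

7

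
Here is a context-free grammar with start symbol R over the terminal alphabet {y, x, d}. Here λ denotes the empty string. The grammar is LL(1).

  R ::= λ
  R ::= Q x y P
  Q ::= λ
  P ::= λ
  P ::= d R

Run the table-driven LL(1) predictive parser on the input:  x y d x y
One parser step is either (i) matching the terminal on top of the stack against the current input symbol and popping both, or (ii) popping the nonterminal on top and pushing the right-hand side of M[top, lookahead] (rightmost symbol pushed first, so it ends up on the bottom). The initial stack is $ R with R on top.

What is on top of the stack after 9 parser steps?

y

step 1: stack=$ R  input=x y d x y $  — expand R ::= Q x y P
step 2: stack=$ P y x Q  input=x y d x y $  — expand Q ::= λ
step 3: stack=$ P y x  input=x y d x y $  — match x
step 4: stack=$ P y  input=y d x y $  — match y
step 5: stack=$ P  input=d x y $  — expand P ::= d R
step 6: stack=$ R d  input=d x y $  — match d
step 7: stack=$ R  input=x y $  — expand R ::= Q x y P
step 8: stack=$ P y x Q  input=x y $  — expand Q ::= λ
step 9: stack=$ P y x  input=x y $  — match x
Stack after step 9: $ P y (top = y).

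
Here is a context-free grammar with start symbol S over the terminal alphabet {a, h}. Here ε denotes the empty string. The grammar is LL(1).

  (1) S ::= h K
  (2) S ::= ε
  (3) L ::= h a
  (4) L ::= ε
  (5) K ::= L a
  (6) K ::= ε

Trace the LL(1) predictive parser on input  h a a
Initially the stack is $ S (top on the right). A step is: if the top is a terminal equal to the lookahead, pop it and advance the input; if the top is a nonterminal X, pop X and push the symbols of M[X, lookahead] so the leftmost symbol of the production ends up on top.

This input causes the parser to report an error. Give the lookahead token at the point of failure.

step 1: stack=$ S  input=h a a $  — expand S ::= h K
step 2: stack=$ K h  input=h a a $  — match h
step 3: stack=$ K  input=a a $  — expand K ::= L a
step 4: stack=$ a L  input=a a $  — expand L ::= ε
step 5: stack=$ a  input=a a $  — match a
step 6: stack=$  input=a $  — error: stack empty but input remains

a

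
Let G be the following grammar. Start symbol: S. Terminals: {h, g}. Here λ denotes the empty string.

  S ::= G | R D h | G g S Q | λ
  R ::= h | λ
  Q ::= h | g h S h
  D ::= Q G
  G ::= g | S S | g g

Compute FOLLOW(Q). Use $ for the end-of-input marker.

{$, g, h}

FIRST(R): from R::=h we get {h}; from R::=λ we get {λ}. So FIRST(R) = {λ, h}.
FIRST(Q): from Q::=h we get {h}; from Q::=g h S h we get {g}. So FIRST(Q) = {g, h}.
FIRST(D): from D::=Q G we get {g, h}. So FIRST(D) = {g, h}.
FIRST(S): from S::=G we get {λ, g, h}; from S::=R D h we get {g, h}; from S::=G g S Q we get {g, h}; from S::=λ we get {λ}. So FIRST(S) = {λ, g, h}.
FIRST(G): from G::=g we get {g}; from G::=S S we get {λ, g, h}; from G::=g g we get {g}. So FIRST(G) = {λ, g, h}.
FOLLOW(S) includes $ since S is the start symbol.
FOLLOW(R): in S::=R D h, R is followed by D h with FIRST {g, h}. Thus FOLLOW(R) = {g, h}.
FOLLOW(D): in S::=R D h, D is followed by h with FIRST {h}. Thus FOLLOW(D) = {h}.
FOLLOW(S): in S::=G g S Q, S is followed by Q with FIRST {g, h}; in Q::=g h S h, S is followed by h with FIRST {h}; in G::=S S (occurrence 1), S is followed by S with FIRST {λ, g, h}; in G::=S S (occurrence 1), the suffix after S is nullable, so FOLLOW(S) ⊇ FOLLOW(G) = {$, g, h}; in G::=S S (occurrence 2), the suffix after S is empty, so FOLLOW(S) ⊇ FOLLOW(G) = {$, g, h}. Thus FOLLOW(S) = {$, g, h}.
FOLLOW(Q): in S::=G g S Q, the suffix after Q is empty, so FOLLOW(Q) ⊇ FOLLOW(S) = {$, g, h}; in D::=Q G, Q is followed by G with FIRST {λ, g, h}; in D::=Q G, the suffix after Q is nullable, so FOLLOW(Q) ⊇ FOLLOW(D) = {h}. Thus FOLLOW(Q) = {$, g, h}.
FOLLOW(G): in S::=G, the suffix after G is empty, so FOLLOW(G) ⊇ FOLLOW(S) = {$, g, h}; in S::=G g S Q, G is followed by g S Q with FIRST {g}; in D::=Q G, the suffix after G is empty, so FOLLOW(G) ⊇ FOLLOW(D) = {h}. Thus FOLLOW(G) = {$, g, h}.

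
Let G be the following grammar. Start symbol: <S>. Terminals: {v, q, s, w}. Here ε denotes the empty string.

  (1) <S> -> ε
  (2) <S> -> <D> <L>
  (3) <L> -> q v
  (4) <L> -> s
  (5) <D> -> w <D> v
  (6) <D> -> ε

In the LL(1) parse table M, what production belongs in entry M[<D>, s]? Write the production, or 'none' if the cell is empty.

<D> -> ε

FIRST(<L>): from <L>->q v we get {q}; from <L>->s we get {s}. So FIRST(<L>) = {q, s}.
FIRST(<D>): from <D>->w <D> v we get {w}; from <D>->ε we get {ε}. So FIRST(<D>) = {ε, w}.
FIRST(<S>): from <S>->ε we get {ε}; from <S>-><D> <L> we get {q, s, w}. So FIRST(<S>) = {ε, q, s, w}.
FOLLOW(<S>) includes $ since <S> is the start symbol.
FOLLOW(<D>): in <S>-><D> <L>, <D> is followed by <L> with FIRST {q, s}; in <D>->w <D> v, <D> is followed by v with FIRST {v}. Thus FOLLOW(<D>) = {q, s, v}.
For <D> -> w <D> v: FIRST(w <D> v) = {w}, so it goes in M[<D>, t] for t ∈ {w}.
For <D> -> ε: FIRST(ε) = {ε}, so it goes in M[<D>, t] for t ∈ {}; since ε ∈ FIRST, also for every t ∈ FOLLOW(<D>) = {q, s, v}.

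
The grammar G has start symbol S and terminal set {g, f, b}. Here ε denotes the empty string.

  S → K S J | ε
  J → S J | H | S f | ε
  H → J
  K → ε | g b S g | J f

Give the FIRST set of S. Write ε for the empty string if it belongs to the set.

{ε, f, g}

FIRST(S) = {ε, f, g}  (via K S J)
FIRST(J) = {ε, f, g}  (via S J, H, S f)
FIRST(H) = {ε, f, g}  (via J)
FIRST(K) = {ε, f, g}  (via J f)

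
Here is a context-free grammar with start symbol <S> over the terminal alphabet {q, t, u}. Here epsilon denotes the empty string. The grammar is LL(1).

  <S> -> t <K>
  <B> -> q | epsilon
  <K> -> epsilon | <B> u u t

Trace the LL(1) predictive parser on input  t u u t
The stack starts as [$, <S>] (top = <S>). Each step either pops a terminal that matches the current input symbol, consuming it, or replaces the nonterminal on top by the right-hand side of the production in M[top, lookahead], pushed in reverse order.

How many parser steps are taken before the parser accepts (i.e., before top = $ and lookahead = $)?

     Stack        Input      Action
  1  $ <S>        t u u t $  expand <S> -> t <K>
  2  $ <K> t      t u u t $  match t
  3  $ <K>        u u t $    expand <K> -> <B> u u t
  4  $ t u u <B>  u u t $    expand <B> -> epsilon
  5  $ t u u      u u t $    match u
  6  $ t u        u t $      match u
  7  $ t          t $        match t
Accept reached after 7 steps.

7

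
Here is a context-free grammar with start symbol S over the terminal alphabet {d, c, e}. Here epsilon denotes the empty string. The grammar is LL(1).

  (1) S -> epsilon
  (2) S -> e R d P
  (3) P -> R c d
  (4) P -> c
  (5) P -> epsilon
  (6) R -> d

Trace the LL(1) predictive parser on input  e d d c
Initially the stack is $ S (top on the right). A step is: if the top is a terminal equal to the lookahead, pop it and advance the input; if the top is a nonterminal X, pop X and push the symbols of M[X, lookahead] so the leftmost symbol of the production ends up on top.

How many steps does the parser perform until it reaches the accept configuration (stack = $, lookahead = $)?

7

     Stack      Input      Action
  1  $ S        e d d c $  expand S -> e R d P
  2  $ P d R e  e d d c $  match e
  3  $ P d R    d d c $    expand R -> d
  4  $ P d d    d d c $    match d
  5  $ P d      d c $      match d
  6  $ P        c $        expand P -> c
  7  $ c        c $        match c
Accept reached after 7 steps.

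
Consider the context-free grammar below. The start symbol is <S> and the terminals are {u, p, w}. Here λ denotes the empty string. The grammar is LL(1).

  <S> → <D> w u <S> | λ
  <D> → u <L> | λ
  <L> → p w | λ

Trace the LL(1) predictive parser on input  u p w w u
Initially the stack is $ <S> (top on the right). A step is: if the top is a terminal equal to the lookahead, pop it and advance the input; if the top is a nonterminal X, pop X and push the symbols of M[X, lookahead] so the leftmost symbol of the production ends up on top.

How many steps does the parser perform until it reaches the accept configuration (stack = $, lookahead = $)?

9

step 1: stack=$ <S>  input=u p w w u $  — expand <S> → <D> w u <S>
step 2: stack=$ <S> u w <D>  input=u p w w u $  — expand <D> → u <L>
step 3: stack=$ <S> u w <L> u  input=u p w w u $  — match u
step 4: stack=$ <S> u w <L>  input=p w w u $  — expand <L> → p w
step 5: stack=$ <S> u w w p  input=p w w u $  — match p
step 6: stack=$ <S> u w w  input=w w u $  — match w
step 7: stack=$ <S> u w  input=w u $  — match w
step 8: stack=$ <S> u  input=u $  — match u
step 9: stack=$ <S>  input=$  — expand <S> → λ
Accept reached after 9 steps.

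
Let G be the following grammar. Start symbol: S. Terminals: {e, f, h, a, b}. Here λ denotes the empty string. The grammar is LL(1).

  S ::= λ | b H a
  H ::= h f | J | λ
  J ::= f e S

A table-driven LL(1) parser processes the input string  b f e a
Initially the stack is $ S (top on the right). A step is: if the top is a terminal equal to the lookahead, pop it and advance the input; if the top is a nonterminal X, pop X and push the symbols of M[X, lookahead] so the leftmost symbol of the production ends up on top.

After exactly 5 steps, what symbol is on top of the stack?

     Stack      Input      Action
  1  $ S        b f e a $  expand S ::= b H a
  2  $ a H b    b f e a $  match b
  3  $ a H      f e a $    expand H ::= J
  4  $ a J      f e a $    expand J ::= f e S
  5  $ a S e f  f e a $    match f
Stack after step 5: $ a S e (top = e).

e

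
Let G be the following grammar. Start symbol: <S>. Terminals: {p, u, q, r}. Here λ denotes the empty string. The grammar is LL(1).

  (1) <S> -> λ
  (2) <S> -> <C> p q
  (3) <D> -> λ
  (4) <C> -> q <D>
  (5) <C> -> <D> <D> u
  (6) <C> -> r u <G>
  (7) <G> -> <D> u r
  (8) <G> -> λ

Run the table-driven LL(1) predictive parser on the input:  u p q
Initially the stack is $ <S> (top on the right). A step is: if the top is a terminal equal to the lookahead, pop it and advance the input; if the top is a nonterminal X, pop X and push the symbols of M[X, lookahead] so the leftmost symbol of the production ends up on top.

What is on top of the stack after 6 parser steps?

q

step 1: stack=$ <S>  input=u p q $  — expand <S> -> <C> p q
step 2: stack=$ q p <C>  input=u p q $  — expand <C> -> <D> <D> u
step 3: stack=$ q p u <D> <D>  input=u p q $  — expand <D> -> λ
step 4: stack=$ q p u <D>  input=u p q $  — expand <D> -> λ
step 5: stack=$ q p u  input=u p q $  — match u
step 6: stack=$ q p  input=p q $  — match p
Stack after step 6: $ q (top = q).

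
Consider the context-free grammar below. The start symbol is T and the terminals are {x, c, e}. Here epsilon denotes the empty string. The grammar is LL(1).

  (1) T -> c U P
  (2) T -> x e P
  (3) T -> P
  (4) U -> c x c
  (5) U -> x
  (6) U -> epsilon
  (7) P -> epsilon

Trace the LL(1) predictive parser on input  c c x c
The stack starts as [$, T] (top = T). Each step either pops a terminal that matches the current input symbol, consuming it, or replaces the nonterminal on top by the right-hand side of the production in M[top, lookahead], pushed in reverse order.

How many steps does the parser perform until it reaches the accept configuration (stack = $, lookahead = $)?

step 1: stack=$ T  input=c c x c $  — expand T -> c U P
step 2: stack=$ P U c  input=c c x c $  — match c
step 3: stack=$ P U  input=c x c $  — expand U -> c x c
step 4: stack=$ P c x c  input=c x c $  — match c
step 5: stack=$ P c x  input=x c $  — match x
step 6: stack=$ P c  input=c $  — match c
step 7: stack=$ P  input=$  — expand P -> epsilon
Accept reached after 7 steps.

7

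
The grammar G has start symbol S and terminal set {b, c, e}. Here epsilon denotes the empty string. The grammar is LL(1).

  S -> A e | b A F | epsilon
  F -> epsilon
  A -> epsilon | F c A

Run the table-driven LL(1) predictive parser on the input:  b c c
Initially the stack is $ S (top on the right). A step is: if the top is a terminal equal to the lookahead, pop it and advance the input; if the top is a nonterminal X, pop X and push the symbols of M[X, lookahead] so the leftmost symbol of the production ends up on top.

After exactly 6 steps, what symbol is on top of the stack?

step 1: stack=$ S  input=b c c $  — expand S -> b A F
step 2: stack=$ F A b  input=b c c $  — match b
step 3: stack=$ F A  input=c c $  — expand A -> F c A
step 4: stack=$ F A c F  input=c c $  — expand F -> epsilon
step 5: stack=$ F A c  input=c c $  — match c
step 6: stack=$ F A  input=c $  — expand A -> F c A
Stack after step 6: $ F A c F (top = F).

F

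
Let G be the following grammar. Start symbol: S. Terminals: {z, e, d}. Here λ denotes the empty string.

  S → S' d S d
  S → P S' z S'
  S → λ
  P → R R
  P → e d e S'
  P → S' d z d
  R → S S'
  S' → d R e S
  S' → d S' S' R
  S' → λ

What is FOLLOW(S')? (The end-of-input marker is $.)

FIRST(S') = {λ, d}
FIRST(S) = {λ, d, e, z}  (via S' d S d, P S' z S')
FIRST(R) = {λ, d, e, z}  (via S S')
FIRST(P) = {λ, d, e, z}  (via R R, S' d z d)
FOLLOW(S) includes $ since S is the start symbol.
FOLLOW(P): in S→P S' z S', P is followed by S' z S' with FIRST {d, z}. Thus FOLLOW(P) = {d, z}.
FOLLOW(S): in S→S' d S d, S is followed by d with FIRST {d}; in R→S S', S is followed by S' with FIRST {λ, d}; in R→S S', the suffix after S is nullable, so FOLLOW(S) ⊇ FOLLOW(R) = {$, d, e, z}; in S'→d R e S, the suffix after S is empty, so FOLLOW(S) ⊇ FOLLOW(S') = {$, d, e, z}. Thus FOLLOW(S) = {$, d, e, z}.
FOLLOW(R): in P→R R (occurrence 1), R is followed by R with FIRST {λ, d, e, z}; in P→R R (occurrence 1), the suffix after R is nullable, so FOLLOW(R) ⊇ FOLLOW(P) = {d, z}; in P→R R (occurrence 2), the suffix after R is empty, so FOLLOW(R) ⊇ FOLLOW(P) = {d, z}; in S'→d R e S, R is followed by e S with FIRST {e}; in S'→d S' S' R, the suffix after R is empty, so FOLLOW(R) ⊇ FOLLOW(S') = {$, d, e, z}. Thus FOLLOW(R) = {$, d, e, z}.
FOLLOW(S'): in S→S' d S d, S' is followed by d S d with FIRST {d}; in S→P S' z S' (occurrence 1), S' is followed by z S' with FIRST {z}; in S→P S' z S' (occurrence 2), the suffix after S' is empty, so FOLLOW(S') ⊇ FOLLOW(S) = {$, d, e, z}; in P→e d e S', the suffix after S' is empty, so FOLLOW(S') ⊇ FOLLOW(P) = {d, z}; in P→S' d z d, S' is followed by d z d with FIRST {d}; in R→S S', the suffix after S' is empty, so FOLLOW(S') ⊇ FOLLOW(R) = {$, d, e, z}; in S'→d S' S' R (occurrence 1), S' is followed by S' R with FIRST {λ, d, e, z}; in S'→d S' S' R (occurrence 1), the suffix after S' is nullable (adds nothing new); in S'→d S' S' R (occurrence 2), S' is followed by R with FIRST {λ, d, e, z}; in S'→d S' S' R (occurrence 2), the suffix after S' is nullable (adds nothing new). Thus FOLLOW(S') = {$, d, e, z}.

{$, d, e, z}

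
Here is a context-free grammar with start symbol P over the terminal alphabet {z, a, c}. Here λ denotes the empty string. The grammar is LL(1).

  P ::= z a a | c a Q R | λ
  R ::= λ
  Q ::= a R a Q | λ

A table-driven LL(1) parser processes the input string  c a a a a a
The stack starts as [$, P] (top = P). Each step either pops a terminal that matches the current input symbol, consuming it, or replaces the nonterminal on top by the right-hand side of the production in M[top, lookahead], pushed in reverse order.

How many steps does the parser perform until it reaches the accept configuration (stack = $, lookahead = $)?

13

      Stack        Input          Action
   1  $ P          c a a a a a $  expand P ::= c a Q R
   2  $ R Q a c    c a a a a a $  match c
   3  $ R Q a      a a a a a $    match a
   4  $ R Q        a a a a $      expand Q ::= a R a Q
   5  $ R Q a R a  a a a a $      match a
   6  $ R Q a R    a a a $        expand R ::= λ
   7  $ R Q a      a a a $        match a
   8  $ R Q        a a $          expand Q ::= a R a Q
   9  $ R Q a R a  a a $          match a
  10  $ R Q a R    a $            expand R ::= λ
  11  $ R Q a      a $            match a
  12  $ R Q        $              expand Q ::= λ
  13  $ R          $              expand R ::= λ
Accept reached after 13 steps.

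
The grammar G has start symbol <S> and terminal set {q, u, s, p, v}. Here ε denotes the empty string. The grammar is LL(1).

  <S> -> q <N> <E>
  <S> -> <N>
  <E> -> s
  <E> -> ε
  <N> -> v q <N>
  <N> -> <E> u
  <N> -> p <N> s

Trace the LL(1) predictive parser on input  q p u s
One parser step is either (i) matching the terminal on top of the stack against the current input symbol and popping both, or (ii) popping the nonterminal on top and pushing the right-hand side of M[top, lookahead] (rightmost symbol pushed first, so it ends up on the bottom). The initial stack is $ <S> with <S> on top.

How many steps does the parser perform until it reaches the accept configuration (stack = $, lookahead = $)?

9

     Stack          Input      Action
  1  $ <S>          q p u s $  expand <S> -> q <N> <E>
  2  $ <E> <N> q    q p u s $  match q
  3  $ <E> <N>      p u s $    expand <N> -> p <N> s
  4  $ <E> s <N> p  p u s $    match p
  5  $ <E> s <N>    u s $      expand <N> -> <E> u
  6  $ <E> s u <E>  u s $      expand <E> -> ε
  7  $ <E> s u      u s $      match u
  8  $ <E> s        s $        match s
  9  $ <E>          $          expand <E> -> ε
Accept reached after 9 steps.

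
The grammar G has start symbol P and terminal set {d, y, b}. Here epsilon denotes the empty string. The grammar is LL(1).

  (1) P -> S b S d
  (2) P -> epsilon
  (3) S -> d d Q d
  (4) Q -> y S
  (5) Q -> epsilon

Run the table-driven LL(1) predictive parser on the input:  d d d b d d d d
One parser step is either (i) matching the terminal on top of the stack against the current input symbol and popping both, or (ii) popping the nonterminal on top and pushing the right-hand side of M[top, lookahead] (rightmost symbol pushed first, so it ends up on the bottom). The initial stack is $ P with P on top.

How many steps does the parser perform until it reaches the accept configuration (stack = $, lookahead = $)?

13

      Stack            Input              Action
   1  $ P              d d d b d d d d $  expand P -> S b S d
   2  $ d S b S        d d d b d d d d $  expand S -> d d Q d
   3  $ d S b d Q d d  d d d b d d d d $  match d
   4  $ d S b d Q d    d d b d d d d $    match d
   5  $ d S b d Q      d b d d d d $      expand Q -> epsilon
   6  $ d S b d        d b d d d d $      match d
   7  $ d S b          b d d d d $        match b
   8  $ d S            d d d d $          expand S -> d d Q d
   9  $ d d Q d d      d d d d $          match d
  10  $ d d Q d        d d d $            match d
  11  $ d d Q          d d $              expand Q -> epsilon
  12  $ d d            d d $              match d
  13  $ d              d $                match d
Accept reached after 13 steps.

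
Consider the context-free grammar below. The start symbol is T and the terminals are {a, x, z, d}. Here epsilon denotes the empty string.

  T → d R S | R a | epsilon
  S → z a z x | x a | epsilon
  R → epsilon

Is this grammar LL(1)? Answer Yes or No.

FIRST(T) = {epsilon, a, d}
FIRST(S) = {epsilon, x, z}
FIRST(R) = {epsilon}
FOLLOW(T) = {$}
FOLLOW(S) = {$}
FOLLOW(R) = {$, a, x, z}
Each cell of M receives at most one production.

Yes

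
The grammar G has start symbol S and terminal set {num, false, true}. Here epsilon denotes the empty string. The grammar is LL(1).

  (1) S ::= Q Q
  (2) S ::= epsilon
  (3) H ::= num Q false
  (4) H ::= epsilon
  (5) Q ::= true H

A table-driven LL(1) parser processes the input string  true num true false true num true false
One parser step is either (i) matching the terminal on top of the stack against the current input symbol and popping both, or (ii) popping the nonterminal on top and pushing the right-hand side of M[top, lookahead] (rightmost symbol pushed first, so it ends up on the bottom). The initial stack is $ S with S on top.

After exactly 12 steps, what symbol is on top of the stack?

num

      Stack             Input                                      Action
   1  $ S               true num true false true num true false $  expand S ::= Q Q
   2  $ Q Q             true num true false true num true false $  expand Q ::= true H
   3  $ Q H true        true num true false true num true false $  match true
   4  $ Q H             num true false true num true false $       expand H ::= num Q false
   5  $ Q false Q num   num true false true num true false $       match num
   6  $ Q false Q       true false true num true false $           expand Q ::= true H
   7  $ Q false H true  true false true num true false $           match true
   8  $ Q false H       false true num true false $                expand H ::= epsilon
   9  $ Q false         false true num true false $                match false
  10  $ Q               true num true false $                      expand Q ::= true H
  11  $ H true          true num true false $                      match true
  12  $ H               num true false $                           expand H ::= num Q false
Stack after step 12: $ false Q num (top = num).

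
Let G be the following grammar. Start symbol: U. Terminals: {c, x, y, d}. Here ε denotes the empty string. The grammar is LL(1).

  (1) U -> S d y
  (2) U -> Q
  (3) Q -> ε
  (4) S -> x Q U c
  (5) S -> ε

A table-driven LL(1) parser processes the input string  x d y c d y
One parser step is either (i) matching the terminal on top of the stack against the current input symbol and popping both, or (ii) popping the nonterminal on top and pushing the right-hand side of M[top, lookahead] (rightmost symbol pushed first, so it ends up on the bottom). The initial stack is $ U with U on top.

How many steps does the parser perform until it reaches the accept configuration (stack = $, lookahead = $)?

      Stack          Input          Action
   1  $ U            x d y c d y $  expand U -> S d y
   2  $ y d S        x d y c d y $  expand S -> x Q U c
   3  $ y d c U Q x  x d y c d y $  match x
   4  $ y d c U Q    d y c d y $    expand Q -> ε
   5  $ y d c U      d y c d y $    expand U -> S d y
   6  $ y d c y d S  d y c d y $    expand S -> ε
   7  $ y d c y d    d y c d y $    match d
   8  $ y d c y      y c d y $      match y
   9  $ y d c        c d y $        match c
  10  $ y d          d y $          match d
  11  $ y            y $            match y
Accept reached after 11 steps.

11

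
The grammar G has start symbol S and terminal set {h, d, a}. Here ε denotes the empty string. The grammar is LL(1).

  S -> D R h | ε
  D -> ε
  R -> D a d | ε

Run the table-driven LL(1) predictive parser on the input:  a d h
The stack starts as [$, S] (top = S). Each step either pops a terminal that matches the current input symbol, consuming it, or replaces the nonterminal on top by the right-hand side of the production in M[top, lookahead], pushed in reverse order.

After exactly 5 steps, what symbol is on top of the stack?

step 1: stack=$ S  input=a d h $  — expand S -> D R h
step 2: stack=$ h R D  input=a d h $  — expand D -> ε
step 3: stack=$ h R  input=a d h $  — expand R -> D a d
step 4: stack=$ h d a D  input=a d h $  — expand D -> ε
step 5: stack=$ h d a  input=a d h $  — match a
Stack after step 5: $ h d (top = d).

d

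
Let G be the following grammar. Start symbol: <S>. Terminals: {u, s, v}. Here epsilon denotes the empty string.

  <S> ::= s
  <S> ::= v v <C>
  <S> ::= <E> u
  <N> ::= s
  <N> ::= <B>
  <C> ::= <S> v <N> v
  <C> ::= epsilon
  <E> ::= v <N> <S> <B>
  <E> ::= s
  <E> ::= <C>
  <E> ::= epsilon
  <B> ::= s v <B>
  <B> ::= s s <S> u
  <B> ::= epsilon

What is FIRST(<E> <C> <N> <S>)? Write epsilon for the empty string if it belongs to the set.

{s, u, v}

FIRST(<B>): from <B>::=s v <B> we get {s}; from <B>::=s s <S> u we get {s}; from <B>::=epsilon we get {epsilon}. So FIRST(<B>) = {epsilon, s}.
FIRST(<N>): from <N>::=s we get {s}; from <N>::=<B> we get {epsilon, s}. So FIRST(<N>) = {epsilon, s}.
FIRST(<S>): from <S>::=s we get {s}; from <S>::=v v <C> we get {v}; from <S>::=<E> u we get {s, u, v}. So FIRST(<S>) = {s, u, v}.
FIRST(<C>): from <C>::=<S> v <N> v we get {s, u, v}; from <C>::=epsilon we get {epsilon}. So FIRST(<C>) = {epsilon, s, u, v}.
FIRST(<E>): from <E>::=v <N> <S> <B> we get {v}; from <E>::=s we get {s}; from <E>::=<C> we get {epsilon, s, u, v}; from <E>::=epsilon we get {epsilon}. So FIRST(<E>) = {epsilon, s, u, v}.
FIRST(<E> <C> <N> <S>): take FIRST of each symbol in turn, carrying on past any symbol whose FIRST contains epsilon; result {s, u, v}.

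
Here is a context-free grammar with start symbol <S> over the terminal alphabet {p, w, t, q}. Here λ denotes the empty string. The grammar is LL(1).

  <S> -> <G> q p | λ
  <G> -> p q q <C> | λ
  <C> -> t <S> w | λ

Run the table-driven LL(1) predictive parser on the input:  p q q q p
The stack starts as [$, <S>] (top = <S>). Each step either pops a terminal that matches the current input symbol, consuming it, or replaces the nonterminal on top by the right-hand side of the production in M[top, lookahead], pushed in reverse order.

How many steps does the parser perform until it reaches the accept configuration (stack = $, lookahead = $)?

8

step 1: stack=$ <S>  input=p q q q p $  — expand <S> -> <G> q p
step 2: stack=$ p q <G>  input=p q q q p $  — expand <G> -> p q q <C>
step 3: stack=$ p q <C> q q p  input=p q q q p $  — match p
step 4: stack=$ p q <C> q q  input=q q q p $  — match q
step 5: stack=$ p q <C> q  input=q q p $  — match q
step 6: stack=$ p q <C>  input=q p $  — expand <C> -> λ
step 7: stack=$ p q  input=q p $  — match q
step 8: stack=$ p  input=p $  — match p
Accept reached after 8 steps.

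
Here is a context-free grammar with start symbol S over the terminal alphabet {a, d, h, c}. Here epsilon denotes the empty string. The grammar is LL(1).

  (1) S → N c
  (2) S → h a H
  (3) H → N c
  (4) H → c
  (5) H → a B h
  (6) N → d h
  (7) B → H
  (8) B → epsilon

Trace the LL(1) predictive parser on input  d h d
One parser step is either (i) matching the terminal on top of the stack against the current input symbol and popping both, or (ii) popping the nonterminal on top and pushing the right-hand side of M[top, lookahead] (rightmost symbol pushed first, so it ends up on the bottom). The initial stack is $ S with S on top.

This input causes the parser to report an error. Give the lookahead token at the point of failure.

     Stack    Input    Action
  1  $ S      d h d $  expand S → N c
  2  $ c N    d h d $  expand N → d h
  3  $ c h d  d h d $  match d
  4  $ c h    h d $    match h
  5  $ c      d $      error: top is terminal c but lookahead is d

d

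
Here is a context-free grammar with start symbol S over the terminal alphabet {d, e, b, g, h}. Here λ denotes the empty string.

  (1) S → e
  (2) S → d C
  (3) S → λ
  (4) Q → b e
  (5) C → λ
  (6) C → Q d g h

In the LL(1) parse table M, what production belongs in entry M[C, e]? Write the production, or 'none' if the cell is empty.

FIRST(S): from S→e we get {e}; from S→d C we get {d}; from S→λ we get {λ}. So FIRST(S) = {λ, d, e}.
FIRST(Q): from Q→b e we get {b}. So FIRST(Q) = {b}.
FIRST(C): from C→λ we get {λ}; from C→Q d g h we get {b}. So FIRST(C) = {λ, b}.
FOLLOW(S) includes $ since S is the start symbol.
FOLLOW(S): S appears on no right-hand side. Thus FOLLOW(S) = {$}.
FOLLOW(C): in S→d C, the suffix after C is empty, so FOLLOW(C) ⊇ FOLLOW(S) = {$}. Thus FOLLOW(C) = {$}.
For C → λ: FIRST(λ) = {λ}, so it goes in M[C, t] for t ∈ {}; since λ ∈ FIRST, also for every t ∈ FOLLOW(C) = {$}.
For C → Q d g h: FIRST(Q d g h) = {b}, so it goes in M[C, t] for t ∈ {b}.
None of these place a production in M[C, e].

none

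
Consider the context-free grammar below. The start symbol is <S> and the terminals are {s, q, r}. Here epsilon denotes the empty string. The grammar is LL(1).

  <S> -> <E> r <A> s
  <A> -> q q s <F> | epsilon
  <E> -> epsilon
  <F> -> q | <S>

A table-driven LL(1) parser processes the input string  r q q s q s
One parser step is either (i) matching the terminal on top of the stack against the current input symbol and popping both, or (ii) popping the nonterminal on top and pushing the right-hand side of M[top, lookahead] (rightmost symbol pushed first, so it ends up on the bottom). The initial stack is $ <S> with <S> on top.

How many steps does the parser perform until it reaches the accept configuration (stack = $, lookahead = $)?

10

step 1: stack=$ <S>  input=r q q s q s $  — expand <S> -> <E> r <A> s
step 2: stack=$ s <A> r <E>  input=r q q s q s $  — expand <E> -> epsilon
step 3: stack=$ s <A> r  input=r q q s q s $  — match r
step 4: stack=$ s <A>  input=q q s q s $  — expand <A> -> q q s <F>
step 5: stack=$ s <F> s q q  input=q q s q s $  — match q
step 6: stack=$ s <F> s q  input=q s q s $  — match q
step 7: stack=$ s <F> s  input=s q s $  — match s
step 8: stack=$ s <F>  input=q s $  — expand <F> -> q
step 9: stack=$ s q  input=q s $  — match q
step 10: stack=$ s  input=s $  — match s
Accept reached after 10 steps.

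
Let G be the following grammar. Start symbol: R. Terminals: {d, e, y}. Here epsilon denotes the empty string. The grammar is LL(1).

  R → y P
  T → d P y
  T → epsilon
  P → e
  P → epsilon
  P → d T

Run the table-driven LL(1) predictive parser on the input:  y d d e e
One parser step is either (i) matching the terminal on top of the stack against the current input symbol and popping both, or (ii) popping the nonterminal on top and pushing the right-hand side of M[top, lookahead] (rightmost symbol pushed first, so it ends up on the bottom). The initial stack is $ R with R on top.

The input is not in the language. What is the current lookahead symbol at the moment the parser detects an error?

step 1: stack=$ R  input=y d d e e $  — expand R → y P
step 2: stack=$ P y  input=y d d e e $  — match y
step 3: stack=$ P  input=d d e e $  — expand P → d T
step 4: stack=$ T d  input=d d e e $  — match d
step 5: stack=$ T  input=d e e $  — expand T → d P y
step 6: stack=$ y P d  input=d e e $  — match d
step 7: stack=$ y P  input=e e $  — expand P → e
step 8: stack=$ y e  input=e e $  — match e
step 9: stack=$ y  input=e $  — error: top is terminal y but lookahead is e

e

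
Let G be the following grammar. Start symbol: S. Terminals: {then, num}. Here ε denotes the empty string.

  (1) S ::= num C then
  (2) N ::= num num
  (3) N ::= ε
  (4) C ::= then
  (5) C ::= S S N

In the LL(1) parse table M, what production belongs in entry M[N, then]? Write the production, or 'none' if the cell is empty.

N ::= ε

FIRST(S) = {num}
FIRST(N) = {ε, num}
FIRST(C) = {num, then}  (via S S N)
FOLLOW(S) includes $ since S is the start symbol.
FOLLOW(C): in S::=num C then, C is followed by then with FIRST {then}. Thus FOLLOW(C) = {then}.
FOLLOW(N): in C::=S S N, the suffix after N is empty, so FOLLOW(N) ⊇ FOLLOW(C) = {then}. Thus FOLLOW(N) = {then}.
For N ::= num num: FIRST(num num) = {num}, so it goes in M[N, t] for t ∈ {num}.
For N ::= ε: FIRST(ε) = {ε}, so it goes in M[N, t] for t ∈ {}; since ε ∈ FIRST, also for every t ∈ FOLLOW(N) = {then}.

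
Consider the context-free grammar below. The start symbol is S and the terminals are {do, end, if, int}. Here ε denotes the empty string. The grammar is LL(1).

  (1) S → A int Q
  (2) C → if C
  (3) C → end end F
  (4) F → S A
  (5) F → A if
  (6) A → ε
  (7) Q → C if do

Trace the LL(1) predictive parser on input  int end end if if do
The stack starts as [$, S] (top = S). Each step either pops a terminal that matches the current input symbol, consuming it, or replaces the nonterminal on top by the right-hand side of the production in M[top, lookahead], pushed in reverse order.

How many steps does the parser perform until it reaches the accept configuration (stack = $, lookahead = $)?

step 1: stack=$ S  input=int end end if if do $  — expand S → A int Q
step 2: stack=$ Q int A  input=int end end if if do $  — expand A → ε
step 3: stack=$ Q int  input=int end end if if do $  — match int
step 4: stack=$ Q  input=end end if if do $  — expand Q → C if do
step 5: stack=$ do if C  input=end end if if do $  — expand C → end end F
step 6: stack=$ do if F end end  input=end end if if do $  — match end
step 7: stack=$ do if F end  input=end if if do $  — match end
step 8: stack=$ do if F  input=if if do $  — expand F → A if
step 9: stack=$ do if if A  input=if if do $  — expand A → ε
step 10: stack=$ do if if  input=if if do $  — match if
step 11: stack=$ do if  input=if do $  — match if
step 12: stack=$ do  input=do $  — match do
Accept reached after 12 steps.

12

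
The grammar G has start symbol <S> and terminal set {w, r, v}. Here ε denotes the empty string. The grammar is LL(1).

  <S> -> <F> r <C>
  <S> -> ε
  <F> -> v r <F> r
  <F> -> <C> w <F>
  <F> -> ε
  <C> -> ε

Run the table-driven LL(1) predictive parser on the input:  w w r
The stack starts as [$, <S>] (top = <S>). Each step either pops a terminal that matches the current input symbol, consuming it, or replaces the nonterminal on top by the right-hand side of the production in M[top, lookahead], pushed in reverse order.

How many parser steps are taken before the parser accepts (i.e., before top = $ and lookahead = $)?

10

      Stack              Input    Action
   1  $ <S>              w w r $  expand <S> -> <F> r <C>
   2  $ <C> r <F>        w w r $  expand <F> -> <C> w <F>
   3  $ <C> r <F> w <C>  w w r $  expand <C> -> ε
   4  $ <C> r <F> w      w w r $  match w
   5  $ <C> r <F>        w r $    expand <F> -> <C> w <F>
   6  $ <C> r <F> w <C>  w r $    expand <C> -> ε
   7  $ <C> r <F> w      w r $    match w
   8  $ <C> r <F>        r $      expand <F> -> ε
   9  $ <C> r            r $      match r
  10  $ <C>              $        expand <C> -> ε
Accept reached after 10 steps.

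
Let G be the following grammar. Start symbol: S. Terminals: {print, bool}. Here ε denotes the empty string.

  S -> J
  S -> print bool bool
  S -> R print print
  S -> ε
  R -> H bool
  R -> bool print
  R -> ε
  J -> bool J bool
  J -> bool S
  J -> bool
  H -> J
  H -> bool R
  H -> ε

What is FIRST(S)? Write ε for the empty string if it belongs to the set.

{ε, bool, print}

FIRST(J) = {bool}
FIRST(H) = {ε, bool}  (via J)
FIRST(R) = {ε, bool}  (via H bool)
FIRST(S) = {ε, bool, print}  (via J, R print print)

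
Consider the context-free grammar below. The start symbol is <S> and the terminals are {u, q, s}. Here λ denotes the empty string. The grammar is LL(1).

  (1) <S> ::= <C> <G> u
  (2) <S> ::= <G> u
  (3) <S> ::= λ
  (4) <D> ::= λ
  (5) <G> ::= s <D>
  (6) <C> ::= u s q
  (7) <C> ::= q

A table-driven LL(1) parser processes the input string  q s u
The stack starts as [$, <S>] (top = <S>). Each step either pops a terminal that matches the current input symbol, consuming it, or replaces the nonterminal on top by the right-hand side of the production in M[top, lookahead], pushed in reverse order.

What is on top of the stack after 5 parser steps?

step 1: stack=$ <S>  input=q s u $  — expand <S> ::= <C> <G> u
step 2: stack=$ u <G> <C>  input=q s u $  — expand <C> ::= q
step 3: stack=$ u <G> q  input=q s u $  — match q
step 4: stack=$ u <G>  input=s u $  — expand <G> ::= s <D>
step 5: stack=$ u <D> s  input=s u $  — match s
Stack after step 5: $ u <D> (top = <D>).

<D>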